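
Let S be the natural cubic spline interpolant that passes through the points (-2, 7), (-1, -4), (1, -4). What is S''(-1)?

Put m_i = S'' at the i-th knot. Here h = (1, 2) and Δ = (-11, 0), so the interior equations h_(i-1)·m_(i-1) + 2(h_(i-1)+h_i)·m_i + h_i·m_(i+1) = 6(Δ_i − Δ_(i-1)) read
  1·m_0 + 6·m_1 + 2·m_2 = 6(Δ_1 - Δ_0) = 66
Natural end conditions: m_0 = m_2 = 0.
Solving: m_0 = 0, m_1 = 11, m_2 = 0.

11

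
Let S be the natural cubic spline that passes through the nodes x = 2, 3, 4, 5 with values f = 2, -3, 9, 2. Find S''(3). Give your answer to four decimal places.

Write σ_i for S''(x_i). With h_i = 1, 1, 1 and divided differences Δ_i = -5, 12, -7, the continuity of S' gives the tridiagonal system
  1·σ_0 + 4·σ_1 + 1·σ_2 = 6(Δ_1 - Δ_0) = 102
  1·σ_1 + 4·σ_2 + 1·σ_3 = 6(Δ_2 - Δ_1) = -114
Natural end conditions: σ_0 = σ_3 = 0.
Solving the tridiagonal system: σ_0 = 0, σ_1 = 174/5, σ_2 = -186/5, σ_3 = 0.

34.8000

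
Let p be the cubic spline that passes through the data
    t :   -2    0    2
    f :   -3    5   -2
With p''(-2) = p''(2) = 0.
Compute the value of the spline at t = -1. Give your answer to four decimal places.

Put σ_i = p'' at the i-th knot. Here h = (2, 2) and Δ = (4, -7/2), so the interior equations h_(i-1)·σ_(i-1) + 2(h_(i-1)+h_i)·σ_i + h_i·σ_(i+1) = 6(Δ_i − Δ_(i-1)) read
  2·σ_0 + 8·σ_1 + 2·σ_2 = 6(Δ_1 - Δ_0) = -45
Natural end conditions: σ_0 = σ_2 = 0.
Solving the tridiagonal system: σ_0 = 0, σ_1 = -45/8, σ_2 = 0.
On [-2, 0], p(t) = -3 + 47/8·(t + 2) + 0·(t + 2)² - 15/32·(t + 2)³.
With (t + 2) = 1: p(-1) = 77/32.

2.4063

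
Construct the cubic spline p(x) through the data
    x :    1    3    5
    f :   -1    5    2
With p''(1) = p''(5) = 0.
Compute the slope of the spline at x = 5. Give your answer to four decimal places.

-2.6250

Let M_i = p''(x_i). Step sizes h_i = 2, 2; slopes of the chords Δ_i = (y_(i+1) - y_i)/h_i = 3, -3/2.
  2·M_0 + 8·M_1 + 2·M_2 = 6(Δ_1 - Δ_0) = -27
Natural end conditions: M_0 = M_2 = 0.
Solving the tridiagonal system: M_0 = 0, M_1 = -27/8, M_2 = 0.
On [3, 5], p'(x) = b_1 + 2c_1·(x - 3) + 3d_1·(x - 3)² with b_1 = Δ_1 - h_1(2M_1 + M_2)/6 = 3/4, c_1 = M_1/2 = -27/16, d_1 = (M_2 - M_1)/(6h_1) = 9/32. So p'(5) = -21/8.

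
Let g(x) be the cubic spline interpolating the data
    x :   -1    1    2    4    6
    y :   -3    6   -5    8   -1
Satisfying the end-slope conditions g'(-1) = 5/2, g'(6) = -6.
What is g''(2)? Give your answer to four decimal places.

Let M_i = g''(x_i). Step sizes h_i = 2, 1, 2, 2; slopes of the chords Δ_i = (y_(i+1) - y_i)/h_i = 9/2, -11, 13/2, -9/2.
  2·M_0 + 6·M_1 + 1·M_2 = 6(Δ_1 - Δ_0) = -93
  1·M_1 + 6·M_2 + 2·M_3 = 6(Δ_2 - Δ_1) = 105
  2·M_2 + 8·M_3 + 2·M_4 = 6(Δ_3 - Δ_2) = -66
Clamped end conditions give two more equations: 2h_0·M_0 + h_0·M_1 = 6(Δ_0 - g'(-1)) = 12 and h_3·M_3 + 2h_3·M_4 = 6(g'(6) - Δ_3) = -9.
Solving the tridiagonal system: M_0 = 953/61, M_1 = -1540/61, M_2 = 1661/61, M_3 = -2021/122, M_4 = 368/61.

27.2295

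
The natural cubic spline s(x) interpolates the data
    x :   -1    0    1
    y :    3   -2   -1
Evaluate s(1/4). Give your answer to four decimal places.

Put m_i = s'' at the i-th knot. Here h = (1, 1) and Δ = (-5, 1), so the interior equations h_(i-1)·m_(i-1) + 2(h_(i-1)+h_i)·m_i + h_i·m_(i+1) = 6(Δ_i − Δ_(i-1)) read
  1·m_0 + 4·m_1 + 1·m_2 = 6(Δ_1 - Δ_0) = 36
Natural end conditions: m_0 = m_2 = 0.
Forward elimination and back-substitution give m_0 = 0, m_1 = 9, m_2 = 0.
On [0, 1], s(x) = -2 - 2·x + 9/2·x² - 3/2·x³.
With x = 1/4: s(1/4) = -287/128.

-2.2422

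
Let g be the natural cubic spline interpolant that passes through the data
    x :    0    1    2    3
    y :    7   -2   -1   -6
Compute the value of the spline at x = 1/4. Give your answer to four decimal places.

4.0313

With σ_i denoting the second derivative at x_i, h_i = 1, 1, 1, and Δ_i = (y_(i+1) − y_i)/h_i = -9, 1, -5:
  1·σ_0 + 4·σ_1 + 1·σ_2 = 6(Δ_1 - Δ_0) = 60
  1·σ_1 + 4·σ_2 + 1·σ_3 = 6(Δ_2 - Δ_1) = -36
Natural end conditions: σ_0 = σ_3 = 0.
Forward elimination and back-substitution give σ_0 = 0, σ_1 = 92/5, σ_2 = -68/5, σ_3 = 0.
On [0, 1], g(x) = 7 - 181/15·x + 0·x² + 46/15·x³.
With x = 1/4: g(1/4) = 129/32.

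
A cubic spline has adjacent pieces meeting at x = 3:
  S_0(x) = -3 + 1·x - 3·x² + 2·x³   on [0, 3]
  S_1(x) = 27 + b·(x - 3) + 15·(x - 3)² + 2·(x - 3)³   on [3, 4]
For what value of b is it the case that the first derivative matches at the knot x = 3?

S_0'(x) = 1 - 6·x + 6·x², so S_0'(3) = 37. On the right, S_1'(3) = b, so b = 37.

37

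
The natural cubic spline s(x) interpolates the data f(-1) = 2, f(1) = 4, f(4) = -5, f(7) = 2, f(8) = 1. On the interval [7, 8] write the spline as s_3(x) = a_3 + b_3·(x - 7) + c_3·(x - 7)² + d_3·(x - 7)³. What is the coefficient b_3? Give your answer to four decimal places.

0.4185

Put σ_i = s'' at the i-th knot. Here h = (2, 3, 3, 1) and Δ = (1, -3, 7/3, -1), so the interior equations h_(i-1)·σ_(i-1) + 2(h_(i-1)+h_i)·σ_i + h_i·σ_(i+1) = 6(Δ_i − Δ_(i-1)) read
  2·σ_0 + 10·σ_1 + 3·σ_2 = 6(Δ_1 - Δ_0) = -24
  3·σ_1 + 12·σ_2 + 3·σ_3 = 6(Δ_2 - Δ_1) = 32
  3·σ_2 + 8·σ_3 + 1·σ_4 = 6(Δ_3 - Δ_2) = -20
Natural end conditions: σ_0 = σ_4 = 0.
Hence σ_0 = 0, σ_1 = -506/133, σ_2 = 1868/399, σ_3 = -566/133, σ_4 = 0.
On [7, 8], with s_3(x) = a_3 + b_3·(x - 7) + c_3·(x - 7)² + d_3·(x - 7)³: c_3 = σ_3/2 = -283/133, d_3 = (σ_4 - σ_3)/(6h_3) = 283/399, b_3 = Δ_3 - h_3(2σ_3 + σ_4)/6 = 167/399.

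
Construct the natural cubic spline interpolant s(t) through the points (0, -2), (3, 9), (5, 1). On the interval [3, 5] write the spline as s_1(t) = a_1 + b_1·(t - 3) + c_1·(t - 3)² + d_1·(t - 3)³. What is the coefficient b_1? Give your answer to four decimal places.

-0.9333

With M_i denoting the second derivative at x_i, h_i = 3, 2, and Δ_i = (y_(i+1) − y_i)/h_i = 11/3, -4:
  3·M_0 + 10·M_1 + 2·M_2 = 6(Δ_1 - Δ_0) = -46
Natural end conditions: M_0 = M_2 = 0.
Solving the tridiagonal system: M_0 = 0, M_1 = -23/5, M_2 = 0.
On [3, 5], with s_1(t) = a_1 + b_1·(t - 3) + c_1·(t - 3)² + d_1·(t - 3)³: c_1 = M_1/2 = -23/10, d_1 = (M_2 - M_1)/(6h_1) = 23/60, b_1 = Δ_1 - h_1(2M_1 + M_2)/6 = -14/15.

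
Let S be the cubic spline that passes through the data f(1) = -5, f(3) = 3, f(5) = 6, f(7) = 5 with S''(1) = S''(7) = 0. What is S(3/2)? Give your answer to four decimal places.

Let m_i = S''(x_i). Step sizes h_i = 2, 2, 2; slopes of the chords Δ_i = (y_(i+1) - y_i)/h_i = 4, 3/2, -1/2.
  2·m_0 + 8·m_1 + 2·m_2 = 6(Δ_1 - Δ_0) = -15
  2·m_1 + 8·m_2 + 2·m_3 = 6(Δ_2 - Δ_1) = -12
Natural end conditions: m_0 = m_3 = 0.
Solving the tridiagonal system: m_0 = 0, m_1 = -8/5, m_2 = -11/10, m_3 = 0.
On [1, 3], S(x) = -5 + 68/15·(x - 1) + 0·(x - 1)² - 2/15·(x - 1)³.
With (x - 1) = 1/2: S(3/2) = -11/4.

-2.7500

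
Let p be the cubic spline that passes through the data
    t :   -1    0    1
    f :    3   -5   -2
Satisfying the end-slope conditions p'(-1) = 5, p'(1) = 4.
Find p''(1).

-14

Let M_i = p''(x_i). Step sizes h_i = 1, 1; slopes of the chords Δ_i = (y_(i+1) - y_i)/h_i = -8, 3.
  1·M_0 + 4·M_1 + 1·M_2 = 6(Δ_1 - Δ_0) = 66
Clamped end conditions give two more equations: 2h_0·M_0 + h_0·M_1 = 6(Δ_0 - p'(-1)) = -78 and h_1·M_1 + 2h_1·M_2 = 6(p'(1) - Δ_1) = 6.
Solving the tridiagonal system: M_0 = -56, M_1 = 34, M_2 = -14.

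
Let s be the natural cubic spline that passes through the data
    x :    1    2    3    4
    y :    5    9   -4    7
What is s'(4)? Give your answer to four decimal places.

18.5333

Let M_i = s''(x_i). Step sizes h_i = 1, 1, 1; slopes of the chords Δ_i = (y_(i+1) - y_i)/h_i = 4, -13, 11.
  1·M_0 + 4·M_1 + 1·M_2 = 6(Δ_1 - Δ_0) = -102
  1·M_1 + 4·M_2 + 1·M_3 = 6(Δ_2 - Δ_1) = 144
Natural end conditions: M_0 = M_3 = 0.
Hence M_0 = 0, M_1 = -184/5, M_2 = 226/5, M_3 = 0.
On [3, 4], s'(x) = b_2 + 2c_2·(x - 3) + 3d_2·(x - 3)² with b_2 = Δ_2 - h_2(2M_2 + M_3)/6 = -61/15, c_2 = M_2/2 = 113/5, d_2 = (M_3 - M_2)/(6h_2) = -113/15. So s'(4) = 278/15.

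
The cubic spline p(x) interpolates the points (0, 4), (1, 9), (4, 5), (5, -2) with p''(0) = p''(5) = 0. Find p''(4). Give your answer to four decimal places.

-2.8727

With σ_i denoting the second derivative at x_i, h_i = 1, 3, 1, and Δ_i = (y_(i+1) − y_i)/h_i = 5, -4/3, -7:
  1·σ_0 + 8·σ_1 + 3·σ_2 = 6(Δ_1 - Δ_0) = -38
  3·σ_1 + 8·σ_2 + 1·σ_3 = 6(Δ_2 - Δ_1) = -34
Natural end conditions: σ_0 = σ_3 = 0.
Hence σ_0 = 0, σ_1 = -202/55, σ_2 = -158/55, σ_3 = 0.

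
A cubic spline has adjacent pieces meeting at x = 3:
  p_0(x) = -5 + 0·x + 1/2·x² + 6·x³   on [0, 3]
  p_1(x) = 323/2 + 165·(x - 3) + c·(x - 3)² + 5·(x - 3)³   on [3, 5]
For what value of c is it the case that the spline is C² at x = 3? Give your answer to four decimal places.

54.5000

p_0''(x) = 1 + 36·x, so p_0''(3) = 109. On the right, p_1''(3) = 2c, so c = 109/2.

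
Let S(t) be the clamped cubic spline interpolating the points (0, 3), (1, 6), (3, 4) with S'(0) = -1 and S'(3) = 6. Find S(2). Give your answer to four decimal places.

With M_i denoting the second derivative at x_i, h_i = 1, 2, and Δ_i = (y_(i+1) − y_i)/h_i = 3, -1:
  1·M_0 + 6·M_1 + 2·M_2 = 6(Δ_1 - Δ_0) = -24
Clamped end conditions give two more equations: 2h_0·M_0 + h_0·M_1 = 6(Δ_0 - S'(0)) = 24 and h_1·M_1 + 2h_1·M_2 = 6(S'(3) - Δ_1) = 42.
Solving the tridiagonal system: M_0 = 55/3, M_1 = -38/3, M_2 = 101/6.
On [1, 3], S(t) = 6 + 11/6·(t - 1) - 19/3·(t - 1)² + 59/24·(t - 1)³.
With (t - 1) = 1: S(2) = 95/24.

3.9583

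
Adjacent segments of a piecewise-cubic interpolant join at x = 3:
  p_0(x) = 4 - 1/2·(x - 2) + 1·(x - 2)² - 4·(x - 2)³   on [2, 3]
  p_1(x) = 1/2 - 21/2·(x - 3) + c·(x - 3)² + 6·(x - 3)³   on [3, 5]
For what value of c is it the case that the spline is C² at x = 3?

p_0''(x) = 2 - 24·(x - 2), so p_0''(3) = -22. On the right, p_1''(3) = 2c, so c = -11.

-11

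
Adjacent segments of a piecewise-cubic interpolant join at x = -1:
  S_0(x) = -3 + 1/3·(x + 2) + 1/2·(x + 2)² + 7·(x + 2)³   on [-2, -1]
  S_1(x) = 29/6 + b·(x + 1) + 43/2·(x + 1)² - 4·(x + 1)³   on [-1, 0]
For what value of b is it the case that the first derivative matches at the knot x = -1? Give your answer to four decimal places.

S_0'(x) = 1/3 + 1·(x + 2) + 21·(x + 2)², so S_0'(-1) = 67/3. On the right, S_1'(-1) = b, so b = 67/3.

22.3333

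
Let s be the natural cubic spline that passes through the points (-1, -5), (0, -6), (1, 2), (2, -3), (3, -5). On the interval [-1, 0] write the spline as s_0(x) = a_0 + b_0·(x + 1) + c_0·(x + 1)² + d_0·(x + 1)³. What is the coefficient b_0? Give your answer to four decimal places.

Write M_i for s''(x_i). With h_i = 1, 1, 1, 1 and divided differences Δ_i = -1, 8, -5, -2, the continuity of s' gives the tridiagonal system
  1·M_0 + 4·M_1 + 1·M_2 = 6(Δ_1 - Δ_0) = 54
  1·M_1 + 4·M_2 + 1·M_3 = 6(Δ_2 - Δ_1) = -78
  1·M_2 + 4·M_3 + 1·M_4 = 6(Δ_3 - Δ_2) = 18
Natural end conditions: M_0 = M_4 = 0.
Solving: M_0 = 0, M_1 = 285/14, M_2 = -192/7, M_3 = 159/14, M_4 = 0.
On [-1, 0], with s_0(x) = a_0 + b_0·(x + 1) + c_0·(x + 1)² + d_0·(x + 1)³: c_0 = M_0/2 = 0, d_0 = (M_1 - M_0)/(6h_0) = 95/28, b_0 = Δ_0 - h_0(2M_0 + M_1)/6 = -123/28.

-4.3929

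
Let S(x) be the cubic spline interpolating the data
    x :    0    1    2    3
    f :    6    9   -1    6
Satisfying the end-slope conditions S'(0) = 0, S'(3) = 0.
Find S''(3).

Put M_i = S'' at the i-th knot. Here h = (1, 1, 1) and Δ = (3, -10, 7), so the interior equations h_(i-1)·M_(i-1) + 2(h_(i-1)+h_i)·M_i + h_i·M_(i+1) = 6(Δ_i − Δ_(i-1)) read
  1·M_0 + 4·M_1 + 1·M_2 = 6(Δ_1 - Δ_0) = -78
  1·M_1 + 4·M_2 + 1·M_3 = 6(Δ_2 - Δ_1) = 102
Clamped end conditions give two more equations: 2h_0·M_0 + h_0·M_1 = 6(Δ_0 - S'(0)) = 18 and h_2·M_2 + 2h_2·M_3 = 6(S'(3) - Δ_2) = -42.
Solving the tridiagonal system: M_0 = 28, M_1 = -38, M_2 = 46, M_3 = -44.

-44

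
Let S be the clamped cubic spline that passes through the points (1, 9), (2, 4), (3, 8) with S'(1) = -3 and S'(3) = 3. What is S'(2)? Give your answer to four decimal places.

-0.7500

With M_i denoting the second derivative at x_i, h_i = 1, 1, and Δ_i = (y_(i+1) − y_i)/h_i = -5, 4:
  1·M_0 + 4·M_1 + 1·M_2 = 6(Δ_1 - Δ_0) = 54
Clamped end conditions give two more equations: 2h_0·M_0 + h_0·M_1 = 6(Δ_0 - S'(1)) = -12 and h_1·M_1 + 2h_1·M_2 = 6(S'(3) - Δ_1) = -6.
Hence M_0 = -33/2, M_1 = 21, M_2 = -27/2.
On [2, 3], S'(t) = b_1 + 2c_1·(t - 2) + 3d_1·(t - 2)² with b_1 = Δ_1 - h_1(2M_1 + M_2)/6 = -3/4, c_1 = M_1/2 = 21/2, d_1 = (M_2 - M_1)/(6h_1) = -23/4. So S'(2) = -3/4.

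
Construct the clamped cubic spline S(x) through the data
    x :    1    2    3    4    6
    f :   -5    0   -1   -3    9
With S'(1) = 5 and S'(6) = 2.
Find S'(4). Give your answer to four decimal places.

1.7805

Write M_i for S''(x_i). With h_i = 1, 1, 1, 2 and divided differences Δ_i = 5, -1, -2, 6, the continuity of S' gives the tridiagonal system
  1·M_0 + 4·M_1 + 1·M_2 = 6(Δ_1 - Δ_0) = -36
  1·M_1 + 4·M_2 + 1·M_3 = 6(Δ_2 - Δ_1) = -6
  1·M_2 + 6·M_3 + 2·M_4 = 6(Δ_3 - Δ_2) = 48
Clamped end conditions give two more equations: 2h_0·M_0 + h_0·M_1 = 6(Δ_0 - S'(1)) = 0 and h_3·M_3 + 2h_3·M_4 = 6(S'(6) - Δ_3) = -24.
Forward elimination and back-substitution give M_0 = 198/41, M_1 = -396/41, M_2 = -90/41, M_3 = 510/41, M_4 = -501/41.
On [4, 6], S'(x) = b_3 + 2c_3·(x - 4) + 3d_3·(x - 4)² with b_3 = Δ_3 - h_3(2M_3 + M_4)/6 = 73/41, c_3 = M_3/2 = 255/41, d_3 = (M_4 - M_3)/(6h_3) = -337/164. So S'(4) = 73/41.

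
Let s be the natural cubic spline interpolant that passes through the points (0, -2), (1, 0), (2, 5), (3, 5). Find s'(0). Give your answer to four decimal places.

0.8667

Put σ_i = s'' at the i-th knot. Here h = (1, 1, 1) and Δ = (2, 5, 0), so the interior equations h_(i-1)·σ_(i-1) + 2(h_(i-1)+h_i)·σ_i + h_i·σ_(i+1) = 6(Δ_i − Δ_(i-1)) read
  1·σ_0 + 4·σ_1 + 1·σ_2 = 6(Δ_1 - Δ_0) = 18
  1·σ_1 + 4·σ_2 + 1·σ_3 = 6(Δ_2 - Δ_1) = -30
Natural end conditions: σ_0 = σ_3 = 0.
Hence σ_0 = 0, σ_1 = 34/5, σ_2 = -46/5, σ_3 = 0.
On [0, 1], s'(x) = b_0 + 2c_0·x + 3d_0·x² with b_0 = Δ_0 - h_0(2σ_0 + σ_1)/6 = 13/15, c_0 = σ_0/2 = 0, d_0 = (σ_1 - σ_0)/(6h_0) = 17/15. So s'(0) = 13/15.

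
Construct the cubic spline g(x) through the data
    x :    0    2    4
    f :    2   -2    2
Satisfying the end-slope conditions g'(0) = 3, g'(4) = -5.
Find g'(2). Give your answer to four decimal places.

With M_i denoting the second derivative at x_i, h_i = 2, 2, and Δ_i = (y_(i+1) − y_i)/h_i = -2, 2:
  2·M_0 + 8·M_1 + 2·M_2 = 6(Δ_1 - Δ_0) = 24
Clamped end conditions give two more equations: 2h_0·M_0 + h_0·M_1 = 6(Δ_0 - g'(0)) = -30 and h_1·M_1 + 2h_1·M_2 = 6(g'(4) - Δ_1) = -42.
Solving: M_0 = -25/2, M_1 = 10, M_2 = -31/2.
On [2, 4], g'(x) = b_1 + 2c_1·(x - 2) + 3d_1·(x - 2)² with b_1 = Δ_1 - h_1(2M_1 + M_2)/6 = 1/2, c_1 = M_1/2 = 5, d_1 = (M_2 - M_1)/(6h_1) = -17/8. So g'(2) = 1/2.

0.5000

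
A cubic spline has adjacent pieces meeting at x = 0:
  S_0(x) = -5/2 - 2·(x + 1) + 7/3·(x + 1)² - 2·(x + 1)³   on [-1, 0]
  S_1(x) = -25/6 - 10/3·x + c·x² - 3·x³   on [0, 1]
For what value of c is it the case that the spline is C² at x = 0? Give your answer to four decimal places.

-3.6667

S_0''(x) = 14/3 - 12·(x + 1), so S_0''(0) = -22/3. On the right, S_1''(0) = 2c, so c = -11/3.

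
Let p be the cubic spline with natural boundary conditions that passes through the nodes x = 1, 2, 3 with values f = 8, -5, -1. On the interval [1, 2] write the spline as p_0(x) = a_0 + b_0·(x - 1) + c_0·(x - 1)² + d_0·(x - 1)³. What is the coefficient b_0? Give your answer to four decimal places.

-17.2500

Put m_i = p'' at the i-th knot. Here h = (1, 1) and Δ = (-13, 4), so the interior equations h_(i-1)·m_(i-1) + 2(h_(i-1)+h_i)·m_i + h_i·m_(i+1) = 6(Δ_i − Δ_(i-1)) read
  1·m_0 + 4·m_1 + 1·m_2 = 6(Δ_1 - Δ_0) = 102
Natural end conditions: m_0 = m_2 = 0.
Solving: m_0 = 0, m_1 = 51/2, m_2 = 0.
On [1, 2], with p_0(x) = a_0 + b_0·(x - 1) + c_0·(x - 1)² + d_0·(x - 1)³: c_0 = m_0/2 = 0, d_0 = (m_1 - m_0)/(6h_0) = 17/4, b_0 = Δ_0 - h_0(2m_0 + m_1)/6 = -69/4.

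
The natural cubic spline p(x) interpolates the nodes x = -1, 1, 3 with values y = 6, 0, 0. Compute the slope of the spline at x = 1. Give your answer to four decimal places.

Put M_i = p'' at the i-th knot. Here h = (2, 2) and Δ = (-3, 0), so the interior equations h_(i-1)·M_(i-1) + 2(h_(i-1)+h_i)·M_i + h_i·M_(i+1) = 6(Δ_i − Δ_(i-1)) read
  2·M_0 + 8·M_1 + 2·M_2 = 6(Δ_1 - Δ_0) = 18
Natural end conditions: M_0 = M_2 = 0.
Hence M_0 = 0, M_1 = 9/4, M_2 = 0.
On [1, 3], p'(x) = b_1 + 2c_1·(x - 1) + 3d_1·(x - 1)² with b_1 = Δ_1 - h_1(2M_1 + M_2)/6 = -3/2, c_1 = M_1/2 = 9/8, d_1 = (M_2 - M_1)/(6h_1) = -3/16. So p'(1) = -3/2.

-1.5000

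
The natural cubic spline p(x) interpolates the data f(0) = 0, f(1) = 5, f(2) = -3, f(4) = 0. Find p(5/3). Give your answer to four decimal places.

-0.0274

Write σ_i for p''(x_i). With h_i = 1, 1, 2 and divided differences Δ_i = 5, -8, 3/2, the continuity of p' gives the tridiagonal system
  1·σ_0 + 4·σ_1 + 1·σ_2 = 6(Δ_1 - Δ_0) = -78
  1·σ_1 + 6·σ_2 + 2·σ_3 = 6(Δ_2 - Δ_1) = 57
Natural end conditions: σ_0 = σ_3 = 0.
Hence σ_0 = 0, σ_1 = -525/23, σ_2 = 306/23, σ_3 = 0.
On [1, 2], p(x) = 5 - 60/23·(x - 1) - 525/46·(x - 1)² + 277/46·(x - 1)³.
With (x - 1) = 2/3: p(5/3) = -17/621.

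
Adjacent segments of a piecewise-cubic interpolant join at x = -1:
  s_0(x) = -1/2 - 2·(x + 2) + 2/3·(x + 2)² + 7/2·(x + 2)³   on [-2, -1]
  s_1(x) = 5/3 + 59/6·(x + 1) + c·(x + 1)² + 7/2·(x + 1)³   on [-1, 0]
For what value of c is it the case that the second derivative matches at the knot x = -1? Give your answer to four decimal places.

s_0''(x) = 4/3 + 21·(x + 2), so s_0''(-1) = 67/3. On the right, s_1''(-1) = 2c, so c = 67/6.

11.1667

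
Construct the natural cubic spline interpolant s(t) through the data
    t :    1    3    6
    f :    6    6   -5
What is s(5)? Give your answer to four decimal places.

-0.3556

Put M_i = s'' at the i-th knot. Here h = (2, 3) and Δ = (0, -11/3), so the interior equations h_(i-1)·M_(i-1) + 2(h_(i-1)+h_i)·M_i + h_i·M_(i+1) = 6(Δ_i − Δ_(i-1)) read
  2·M_0 + 10·M_1 + 3·M_2 = 6(Δ_1 - Δ_0) = -22
Natural end conditions: M_0 = M_2 = 0.
Forward elimination and back-substitution give M_0 = 0, M_1 = -11/5, M_2 = 0.
On [3, 6], s(t) = 6 - 22/15·(t - 3) - 11/10·(t - 3)² + 11/90·(t - 3)³.
With (t - 3) = 2: s(5) = -16/45.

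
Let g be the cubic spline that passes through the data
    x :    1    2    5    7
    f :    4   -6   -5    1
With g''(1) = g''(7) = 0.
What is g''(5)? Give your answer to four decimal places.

-0.8169

Let σ_i = g''(x_i). Step sizes h_i = 1, 3, 2; slopes of the chords Δ_i = (y_(i+1) - y_i)/h_i = -10, 1/3, 3.
  1·σ_0 + 8·σ_1 + 3·σ_2 = 6(Δ_1 - Δ_0) = 62
  3·σ_1 + 10·σ_2 + 2·σ_3 = 6(Δ_2 - Δ_1) = 16
Natural end conditions: σ_0 = σ_3 = 0.
Solving: σ_0 = 0, σ_1 = 572/71, σ_2 = -58/71, σ_3 = 0.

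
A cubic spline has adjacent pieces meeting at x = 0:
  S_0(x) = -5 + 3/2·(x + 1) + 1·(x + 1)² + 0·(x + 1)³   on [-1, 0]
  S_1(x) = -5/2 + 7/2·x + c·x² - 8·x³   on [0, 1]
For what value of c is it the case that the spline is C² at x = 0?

1

S_0''(x) = 2 + 0·(x + 1), so S_0''(0) = 2. On the right, S_1''(0) = 2c, so c = 1.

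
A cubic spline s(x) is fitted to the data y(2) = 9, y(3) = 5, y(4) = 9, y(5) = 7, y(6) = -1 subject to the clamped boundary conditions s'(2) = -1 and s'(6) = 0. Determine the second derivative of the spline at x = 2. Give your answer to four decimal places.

Let σ_i = s''(x_i). Step sizes h_i = 1, 1, 1, 1; slopes of the chords Δ_i = (y_(i+1) - y_i)/h_i = -4, 4, -2, -8.
  1·σ_0 + 4·σ_1 + 1·σ_2 = 6(Δ_1 - Δ_0) = 48
  1·σ_1 + 4·σ_2 + 1·σ_3 = 6(Δ_2 - Δ_1) = -36
  1·σ_2 + 4·σ_3 + 1·σ_4 = 6(Δ_3 - Δ_2) = -36
Clamped end conditions give two more equations: 2h_0·σ_0 + h_0·σ_1 = 6(Δ_0 - s'(2)) = -18 and h_3·σ_3 + 2h_3·σ_4 = 6(s'(6) - Δ_3) = 48.
Forward elimination and back-substitution give σ_0 = -521/28, σ_1 = 269/14, σ_2 = -41/4, σ_3 = -199/14, σ_4 = 871/28.

-18.6071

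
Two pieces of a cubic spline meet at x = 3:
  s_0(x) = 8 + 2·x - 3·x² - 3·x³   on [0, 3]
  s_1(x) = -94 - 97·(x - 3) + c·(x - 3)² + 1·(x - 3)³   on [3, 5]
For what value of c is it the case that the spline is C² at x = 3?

s_0''(x) = -6 - 18·x, so s_0''(3) = -60. On the right, s_1''(3) = 2c, so c = -30.

-30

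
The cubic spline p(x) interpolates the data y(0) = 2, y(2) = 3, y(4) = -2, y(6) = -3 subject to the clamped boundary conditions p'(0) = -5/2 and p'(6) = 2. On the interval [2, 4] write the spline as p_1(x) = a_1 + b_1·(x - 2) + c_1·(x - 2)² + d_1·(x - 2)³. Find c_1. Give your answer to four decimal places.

-2.2000

Let M_i = p''(x_i). Step sizes h_i = 2, 2, 2; slopes of the chords Δ_i = (y_(i+1) - y_i)/h_i = 1/2, -5/2, -1/2.
  2·M_0 + 8·M_1 + 2·M_2 = 6(Δ_1 - Δ_0) = -18
  2·M_1 + 8·M_2 + 2·M_3 = 6(Δ_2 - Δ_1) = 12
Clamped end conditions give two more equations: 2h_0·M_0 + h_0·M_1 = 6(Δ_0 - p'(0)) = 18 and h_2·M_2 + 2h_2·M_3 = 6(p'(6) - Δ_2) = 15.
Forward elimination and back-substitution give M_0 = 67/10, M_1 = -22/5, M_2 = 19/10, M_3 = 14/5.
On [2, 4], with p_1(x) = a_1 + b_1·(x - 2) + c_1·(x - 2)² + d_1·(x - 2)³: c_1 = M_1/2 = -11/5, d_1 = (M_2 - M_1)/(6h_1) = 21/40, b_1 = Δ_1 - h_1(2M_1 + M_2)/6 = -1/5.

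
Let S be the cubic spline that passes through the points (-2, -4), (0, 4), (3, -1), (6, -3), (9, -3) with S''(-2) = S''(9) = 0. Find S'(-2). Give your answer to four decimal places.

5.2802

Put σ_i = S'' at the i-th knot. Here h = (2, 3, 3, 3) and Δ = (4, -5/3, -2/3, 0), so the interior equations h_(i-1)·σ_(i-1) + 2(h_(i-1)+h_i)·σ_i + h_i·σ_(i+1) = 6(Δ_i − Δ_(i-1)) read
  2·σ_0 + 10·σ_1 + 3·σ_2 = 6(Δ_1 - Δ_0) = -34
  3·σ_1 + 12·σ_2 + 3·σ_3 = 6(Δ_2 - Δ_1) = 6
  3·σ_2 + 12·σ_3 + 3·σ_4 = 6(Δ_3 - Δ_2) = 4
Natural end conditions: σ_0 = σ_4 = 0.
Forward elimination and back-substitution give σ_0 = 0, σ_1 = -265/69, σ_2 = 304/207, σ_3 = -7/207, σ_4 = 0.
On [-2, 0], S'(x) = b_0 + 2c_0·(x + 2) + 3d_0·(x + 2)² with b_0 = Δ_0 - h_0(2σ_0 + σ_1)/6 = 1093/207, c_0 = σ_0/2 = 0, d_0 = (σ_1 - σ_0)/(6h_0) = -265/828. So S'(-2) = 1093/207.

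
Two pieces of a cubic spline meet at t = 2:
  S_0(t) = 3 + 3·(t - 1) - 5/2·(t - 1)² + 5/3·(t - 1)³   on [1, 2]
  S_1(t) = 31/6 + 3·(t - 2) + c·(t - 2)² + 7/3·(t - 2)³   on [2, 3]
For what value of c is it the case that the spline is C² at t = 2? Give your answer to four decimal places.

2.5000

S_0''(t) = -5 + 10·(t - 1), so S_0''(2) = 5. On the right, S_1''(2) = 2c, so c = 5/2.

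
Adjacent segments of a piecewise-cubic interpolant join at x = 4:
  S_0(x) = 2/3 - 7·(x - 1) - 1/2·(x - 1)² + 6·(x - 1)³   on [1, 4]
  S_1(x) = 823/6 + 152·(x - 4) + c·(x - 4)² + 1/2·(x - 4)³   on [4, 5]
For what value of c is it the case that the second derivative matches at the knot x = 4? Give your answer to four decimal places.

53.5000

S_0''(x) = -1 + 36·(x - 1), so S_0''(4) = 107. On the right, S_1''(4) = 2c, so c = 107/2.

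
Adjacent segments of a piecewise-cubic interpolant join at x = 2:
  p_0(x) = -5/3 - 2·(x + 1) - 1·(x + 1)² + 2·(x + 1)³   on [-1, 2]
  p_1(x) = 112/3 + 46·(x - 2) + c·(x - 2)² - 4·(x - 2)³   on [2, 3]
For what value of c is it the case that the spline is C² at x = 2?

17

p_0''(x) = -2 + 12·(x + 1), so p_0''(2) = 34. On the right, p_1''(2) = 2c, so c = 17.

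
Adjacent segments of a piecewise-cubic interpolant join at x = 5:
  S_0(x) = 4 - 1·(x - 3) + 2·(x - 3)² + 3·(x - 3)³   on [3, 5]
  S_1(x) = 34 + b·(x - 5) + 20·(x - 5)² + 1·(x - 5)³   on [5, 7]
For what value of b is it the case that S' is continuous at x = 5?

S_0'(x) = -1 + 4·(x - 3) + 9·(x - 3)², so S_0'(5) = 43. On the right, S_1'(5) = b, so b = 43.

43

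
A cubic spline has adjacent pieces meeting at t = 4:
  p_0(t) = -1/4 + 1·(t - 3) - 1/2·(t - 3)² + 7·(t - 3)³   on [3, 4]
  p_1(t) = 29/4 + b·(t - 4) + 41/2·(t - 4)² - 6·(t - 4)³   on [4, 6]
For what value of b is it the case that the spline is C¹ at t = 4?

21

p_0'(t) = 1 - 1·(t - 3) + 21·(t - 3)², so p_0'(4) = 21. On the right, p_1'(4) = b, so b = 21.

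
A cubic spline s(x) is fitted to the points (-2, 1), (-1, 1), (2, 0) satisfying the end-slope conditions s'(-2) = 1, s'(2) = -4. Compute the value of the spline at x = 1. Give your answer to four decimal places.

2.0370

Let m_i = s''(x_i). Step sizes h_i = 1, 3; slopes of the chords Δ_i = (y_(i+1) - y_i)/h_i = 0, -1/3.
  1·m_0 + 8·m_1 + 3·m_2 = 6(Δ_1 - Δ_0) = -2
Clamped end conditions give two more equations: 2h_0·m_0 + h_0·m_1 = 6(Δ_0 - s'(-2)) = -6 and h_1·m_1 + 2h_1·m_2 = 6(s'(2) - Δ_1) = -22.
Hence m_0 = -4, m_1 = 2, m_2 = -14/3.
On [-1, 2], s(x) = 1 + 0·(x + 1) + 1·(x + 1)² - 10/27·(x + 1)³.
With (x + 1) = 2: s(1) = 55/27.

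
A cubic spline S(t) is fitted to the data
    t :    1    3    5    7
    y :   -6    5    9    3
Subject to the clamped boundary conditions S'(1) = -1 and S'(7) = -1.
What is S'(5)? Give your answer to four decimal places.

Put m_i = S'' at the i-th knot. Here h = (2, 2, 2) and Δ = (11/2, 2, -3), so the interior equations h_(i-1)·m_(i-1) + 2(h_(i-1)+h_i)·m_i + h_i·m_(i+1) = 6(Δ_i − Δ_(i-1)) read
  2·m_0 + 8·m_1 + 2·m_2 = 6(Δ_1 - Δ_0) = -21
  2·m_1 + 8·m_2 + 2·m_3 = 6(Δ_2 - Δ_1) = -30
Clamped end conditions give two more equations: 2h_0·m_0 + h_0·m_1 = 6(Δ_0 - S'(1)) = 39 and h_2·m_2 + 2h_2·m_3 = 6(S'(7) - Δ_2) = 12.
Solving: m_0 = 121/10, m_1 = -47/10, m_2 = -19/5, m_3 = 49/10.
On [5, 7], S'(t) = b_2 + 2c_2·(t - 5) + 3d_2·(t - 5)² with b_2 = Δ_2 - h_2(2m_2 + m_3)/6 = -21/10, c_2 = m_2/2 = -19/10, d_2 = (m_3 - m_2)/(6h_2) = 29/40. So S'(5) = -21/10.

-2.1000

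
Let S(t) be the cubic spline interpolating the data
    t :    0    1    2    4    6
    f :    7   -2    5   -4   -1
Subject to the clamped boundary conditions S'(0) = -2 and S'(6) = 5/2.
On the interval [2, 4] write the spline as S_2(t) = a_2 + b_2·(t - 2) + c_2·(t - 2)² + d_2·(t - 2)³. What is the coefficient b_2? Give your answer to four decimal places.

6.3571

With m_i denoting the second derivative at x_i, h_i = 1, 1, 2, 2, and Δ_i = (y_(i+1) − y_i)/h_i = -9, 7, -9/2, 3/2:
  1·m_0 + 4·m_1 + 1·m_2 = 6(Δ_1 - Δ_0) = 96
  1·m_1 + 6·m_2 + 2·m_3 = 6(Δ_2 - Δ_1) = -69
  2·m_2 + 8·m_3 + 2·m_4 = 6(Δ_3 - Δ_2) = 36
Clamped end conditions give two more equations: 2h_0·m_0 + h_0·m_1 = 6(Δ_0 - S'(0)) = -42 and h_3·m_3 + 2h_3·m_4 = 6(S'(6) - Δ_3) = 6.
Hence m_0 = -1143/28, m_1 = 555/14, m_2 = -87/4, m_3 = 153/14, m_4 = -111/28.
On [2, 4], with S_2(t) = a_2 + b_2·(t - 2) + c_2·(t - 2)² + d_2·(t - 2)³: c_2 = m_2/2 = -87/8, d_2 = (m_3 - m_2)/(6h_2) = 305/112, b_2 = Δ_2 - h_2(2m_2 + m_3)/6 = 89/14.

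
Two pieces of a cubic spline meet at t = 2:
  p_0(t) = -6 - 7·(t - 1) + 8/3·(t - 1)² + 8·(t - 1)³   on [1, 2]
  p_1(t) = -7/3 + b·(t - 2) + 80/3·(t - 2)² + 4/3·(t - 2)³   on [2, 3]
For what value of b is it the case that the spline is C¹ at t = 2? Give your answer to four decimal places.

p_0'(t) = -7 + 16/3·(t - 1) + 24·(t - 1)², so p_0'(2) = 67/3. On the right, p_1'(2) = b, so b = 67/3.

22.3333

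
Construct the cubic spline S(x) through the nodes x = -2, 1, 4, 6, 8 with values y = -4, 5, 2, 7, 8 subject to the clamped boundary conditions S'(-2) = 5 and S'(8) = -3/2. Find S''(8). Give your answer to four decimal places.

-2.1071

Write M_i for S''(x_i). With h_i = 3, 3, 2, 2 and divided differences Δ_i = 3, -1, 5/2, 1/2, the continuity of S' gives the tridiagonal system
  3·M_0 + 12·M_1 + 3·M_2 = 6(Δ_1 - Δ_0) = -24
  3·M_1 + 10·M_2 + 2·M_3 = 6(Δ_2 - Δ_1) = 21
  2·M_2 + 8·M_3 + 2·M_4 = 6(Δ_3 - Δ_2) = -12
Clamped end conditions give two more equations: 2h_0·M_0 + h_0·M_1 = 6(Δ_0 - S'(-2)) = -12 and h_3·M_3 + 2h_3·M_4 = 6(S'(8) - Δ_3) = -12.
Forward elimination and back-substitution give M_0 = -19/28, M_1 = -37/14, M_2 = 13/4, M_3 = -25/14, M_4 = -59/28.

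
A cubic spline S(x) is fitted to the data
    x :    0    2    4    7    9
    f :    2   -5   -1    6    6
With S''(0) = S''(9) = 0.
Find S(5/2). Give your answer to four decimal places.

With σ_i denoting the second derivative at x_i, h_i = 2, 2, 3, 2, and Δ_i = (y_(i+1) − y_i)/h_i = -7/2, 2, 7/3, 0:
  2·σ_0 + 8·σ_1 + 2·σ_2 = 6(Δ_1 - Δ_0) = 33
  2·σ_1 + 10·σ_2 + 3·σ_3 = 6(Δ_2 - Δ_1) = 2
  3·σ_2 + 10·σ_3 + 2·σ_4 = 6(Δ_3 - Δ_2) = -14
Natural end conditions: σ_0 = σ_4 = 0.
Forward elimination and back-substitution give σ_0 = 0, σ_1 = 2879/688, σ_2 = -41/172, σ_3 = -457/344, σ_4 = 0.
On [2, 4], S(x) = -5 - 733/1032·(x - 2) + 2879/1376·(x - 2)² - 3043/8256·(x - 2)³.
With (x - 2) = 1/2: S(5/2) = -107397/22016.

-4.8781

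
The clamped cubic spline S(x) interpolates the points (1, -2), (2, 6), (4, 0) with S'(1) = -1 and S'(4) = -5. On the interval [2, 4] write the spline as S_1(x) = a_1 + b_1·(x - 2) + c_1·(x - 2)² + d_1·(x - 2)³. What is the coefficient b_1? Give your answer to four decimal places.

Let M_i = S''(x_i). Step sizes h_i = 1, 2; slopes of the chords Δ_i = (y_(i+1) - y_i)/h_i = 8, -3.
  1·M_0 + 6·M_1 + 2·M_2 = 6(Δ_1 - Δ_0) = -66
Clamped end conditions give two more equations: 2h_0·M_0 + h_0·M_1 = 6(Δ_0 - S'(1)) = 54 and h_1·M_1 + 2h_1·M_2 = 6(S'(4) - Δ_1) = -12.
Solving the tridiagonal system: M_0 = 110/3, M_1 = -58/3, M_2 = 20/3.
On [2, 4], with S_1(x) = a_1 + b_1·(x - 2) + c_1·(x - 2)² + d_1·(x - 2)³: c_1 = M_1/2 = -29/3, d_1 = (M_2 - M_1)/(6h_1) = 13/6, b_1 = Δ_1 - h_1(2M_1 + M_2)/6 = 23/3.

7.6667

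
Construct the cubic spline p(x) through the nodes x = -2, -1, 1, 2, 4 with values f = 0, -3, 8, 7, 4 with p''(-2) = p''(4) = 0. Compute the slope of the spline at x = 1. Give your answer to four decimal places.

2.3656

Put m_i = p'' at the i-th knot. Here h = (1, 2, 1, 2) and Δ = (-3, 11/2, -1, -3/2), so the interior equations h_(i-1)·m_(i-1) + 2(h_(i-1)+h_i)·m_i + h_i·m_(i+1) = 6(Δ_i − Δ_(i-1)) read
  1·m_0 + 6·m_1 + 2·m_2 = 6(Δ_1 - Δ_0) = 51
  2·m_1 + 6·m_2 + 1·m_3 = 6(Δ_2 - Δ_1) = -39
  1·m_2 + 6·m_3 + 2·m_4 = 6(Δ_3 - Δ_2) = -3
Natural end conditions: m_0 = m_4 = 0.
Forward elimination and back-substitution give m_0 = 0, m_1 = 749/62, m_2 = -333/31, m_3 = 40/31, m_4 = 0.
On [1, 2], p'(x) = b_2 + 2c_2·(x - 1) + 3d_2·(x - 1)² with b_2 = Δ_2 - h_2(2m_2 + m_3)/6 = 220/93, c_2 = m_2/2 = -333/62, d_2 = (m_3 - m_2)/(6h_2) = 373/186. So p'(1) = 220/93.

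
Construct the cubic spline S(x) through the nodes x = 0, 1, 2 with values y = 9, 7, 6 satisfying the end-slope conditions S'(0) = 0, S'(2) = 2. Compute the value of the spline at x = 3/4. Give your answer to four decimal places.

7.6992

Let M_i = S''(x_i). Step sizes h_i = 1, 1; slopes of the chords Δ_i = (y_(i+1) - y_i)/h_i = -2, -1.
  1·M_0 + 4·M_1 + 1·M_2 = 6(Δ_1 - Δ_0) = 6
Clamped end conditions give two more equations: 2h_0·M_0 + h_0·M_1 = 6(Δ_0 - S'(0)) = -12 and h_1·M_1 + 2h_1·M_2 = 6(S'(2) - Δ_1) = 18.
Solving: M_0 = -13/2, M_1 = 1, M_2 = 17/2.
On [0, 1], S(x) = 9 + 0·x - 13/4·x² + 5/4·x³.
With x = 3/4: S(3/4) = 1971/256.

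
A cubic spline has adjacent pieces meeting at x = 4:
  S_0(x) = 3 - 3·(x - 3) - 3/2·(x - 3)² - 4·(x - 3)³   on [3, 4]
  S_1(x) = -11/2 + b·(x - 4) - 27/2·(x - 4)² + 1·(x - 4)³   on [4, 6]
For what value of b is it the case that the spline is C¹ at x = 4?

-18

S_0'(x) = -3 - 3·(x - 3) - 12·(x - 3)², so S_0'(4) = -18. On the right, S_1'(4) = b, so b = -18.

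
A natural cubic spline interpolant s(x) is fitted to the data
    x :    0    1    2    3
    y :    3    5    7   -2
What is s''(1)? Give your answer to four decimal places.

4.4000

With M_i denoting the second derivative at x_i, h_i = 1, 1, 1, and Δ_i = (y_(i+1) − y_i)/h_i = 2, 2, -9:
  1·M_0 + 4·M_1 + 1·M_2 = 6(Δ_1 - Δ_0) = 0
  1·M_1 + 4·M_2 + 1·M_3 = 6(Δ_2 - Δ_1) = -66
Natural end conditions: M_0 = M_3 = 0.
Forward elimination and back-substitution give M_0 = 0, M_1 = 22/5, M_2 = -88/5, M_3 = 0.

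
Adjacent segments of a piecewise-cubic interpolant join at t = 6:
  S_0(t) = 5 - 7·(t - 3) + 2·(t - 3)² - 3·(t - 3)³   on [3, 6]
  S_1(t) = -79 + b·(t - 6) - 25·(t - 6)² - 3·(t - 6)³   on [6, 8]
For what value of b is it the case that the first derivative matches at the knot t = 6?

-76

S_0'(t) = -7 + 4·(t - 3) - 9·(t - 3)², so S_0'(6) = -76. On the right, S_1'(6) = b, so b = -76.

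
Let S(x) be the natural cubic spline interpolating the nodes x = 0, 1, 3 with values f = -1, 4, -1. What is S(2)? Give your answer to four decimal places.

Let M_i = S''(x_i). Step sizes h_i = 1, 2; slopes of the chords Δ_i = (y_(i+1) - y_i)/h_i = 5, -5/2.
  1·M_0 + 6·M_1 + 2·M_2 = 6(Δ_1 - Δ_0) = -45
Natural end conditions: M_0 = M_2 = 0.
Forward elimination and back-substitution give M_0 = 0, M_1 = -15/2, M_2 = 0.
On [1, 3], S(x) = 4 + 5/2·(x - 1) - 15/4·(x - 1)² + 5/8·(x - 1)³.
With (x - 1) = 1: S(2) = 27/8.

3.3750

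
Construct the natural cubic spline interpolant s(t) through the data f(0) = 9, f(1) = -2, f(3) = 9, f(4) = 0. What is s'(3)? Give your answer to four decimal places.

With σ_i denoting the second derivative at x_i, h_i = 1, 2, 1, and Δ_i = (y_(i+1) − y_i)/h_i = -11, 11/2, -9:
  1·σ_0 + 6·σ_1 + 2·σ_2 = 6(Δ_1 - Δ_0) = 99
  2·σ_1 + 6·σ_2 + 1·σ_3 = 6(Δ_2 - Δ_1) = -87
Natural end conditions: σ_0 = σ_3 = 0.
Hence σ_0 = 0, σ_1 = 24, σ_2 = -45/2, σ_3 = 0.
On [3, 4], s'(t) = b_2 + 2c_2·(t - 3) + 3d_2·(t - 3)² with b_2 = Δ_2 - h_2(2σ_2 + σ_3)/6 = -3/2, c_2 = σ_2/2 = -45/4, d_2 = (σ_3 - σ_2)/(6h_2) = 15/4. So s'(3) = -3/2.

-1.5000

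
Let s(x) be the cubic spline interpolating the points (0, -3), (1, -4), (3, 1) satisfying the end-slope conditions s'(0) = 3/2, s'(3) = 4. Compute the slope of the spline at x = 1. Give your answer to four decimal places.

-0.9167

Let σ_i = s''(x_i). Step sizes h_i = 1, 2; slopes of the chords Δ_i = (y_(i+1) - y_i)/h_i = -1, 5/2.
  1·σ_0 + 6·σ_1 + 2·σ_2 = 6(Δ_1 - Δ_0) = 21
Clamped end conditions give two more equations: 2h_0·σ_0 + h_0·σ_1 = 6(Δ_0 - s'(0)) = -15 and h_1·σ_1 + 2h_1·σ_2 = 6(s'(3) - Δ_1) = 9.
Solving the tridiagonal system: σ_0 = -61/6, σ_1 = 16/3, σ_2 = -5/12.
On [1, 3], s'(x) = b_1 + 2c_1·(x - 1) + 3d_1·(x - 1)² with b_1 = Δ_1 - h_1(2σ_1 + σ_2)/6 = -11/12, c_1 = σ_1/2 = 8/3, d_1 = (σ_2 - σ_1)/(6h_1) = -23/48. So s'(1) = -11/12.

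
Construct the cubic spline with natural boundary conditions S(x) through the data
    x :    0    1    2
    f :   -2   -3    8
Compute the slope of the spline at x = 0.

-4

With M_i denoting the second derivative at x_i, h_i = 1, 1, and Δ_i = (y_(i+1) − y_i)/h_i = -1, 11:
  1·M_0 + 4·M_1 + 1·M_2 = 6(Δ_1 - Δ_0) = 72
Natural end conditions: M_0 = M_2 = 0.
Hence M_0 = 0, M_1 = 18, M_2 = 0.
On [0, 1], S'(x) = b_0 + 2c_0·x + 3d_0·x² with b_0 = Δ_0 - h_0(2M_0 + M_1)/6 = -4, c_0 = M_0/2 = 0, d_0 = (M_1 - M_0)/(6h_0) = 3. So S'(0) = -4.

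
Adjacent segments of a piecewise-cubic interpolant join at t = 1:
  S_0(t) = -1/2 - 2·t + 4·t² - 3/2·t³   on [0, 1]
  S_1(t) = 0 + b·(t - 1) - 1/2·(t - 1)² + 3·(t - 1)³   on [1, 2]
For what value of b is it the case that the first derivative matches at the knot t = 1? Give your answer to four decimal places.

S_0'(t) = -2 + 8·t - 9/2·t², so S_0'(1) = 3/2. On the right, S_1'(1) = b, so b = 3/2.

1.5000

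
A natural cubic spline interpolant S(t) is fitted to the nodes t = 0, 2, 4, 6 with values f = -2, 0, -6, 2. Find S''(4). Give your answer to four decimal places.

With σ_i denoting the second derivative at x_i, h_i = 2, 2, 2, and Δ_i = (y_(i+1) − y_i)/h_i = 1, -3, 4:
  2·σ_0 + 8·σ_1 + 2·σ_2 = 6(Δ_1 - Δ_0) = -24
  2·σ_1 + 8·σ_2 + 2·σ_3 = 6(Δ_2 - Δ_1) = 42
Natural end conditions: σ_0 = σ_3 = 0.
Solving: σ_0 = 0, σ_1 = -23/5, σ_2 = 32/5, σ_3 = 0.

6.4000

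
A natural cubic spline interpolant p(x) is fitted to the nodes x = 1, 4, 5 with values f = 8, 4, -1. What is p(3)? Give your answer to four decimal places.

6.8611

Write σ_i for p''(x_i). With h_i = 3, 1 and divided differences Δ_i = -4/3, -5, the continuity of p' gives the tridiagonal system
  3·σ_0 + 8·σ_1 + 1·σ_2 = 6(Δ_1 - Δ_0) = -22
Natural end conditions: σ_0 = σ_2 = 0.
Forward elimination and back-substitution give σ_0 = 0, σ_1 = -11/4, σ_2 = 0.
On [1, 4], p(x) = 8 + 1/24·(x - 1) + 0·(x - 1)² - 11/72·(x - 1)³.
With (x - 1) = 2: p(3) = 247/36.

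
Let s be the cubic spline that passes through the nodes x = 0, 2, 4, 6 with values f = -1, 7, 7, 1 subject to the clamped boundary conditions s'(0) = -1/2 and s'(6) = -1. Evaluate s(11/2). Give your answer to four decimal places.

With σ_i denoting the second derivative at x_i, h_i = 2, 2, 2, and Δ_i = (y_(i+1) − y_i)/h_i = 4, 0, -3:
  2·σ_0 + 8·σ_1 + 2·σ_2 = 6(Δ_1 - Δ_0) = -24
  2·σ_1 + 8·σ_2 + 2·σ_3 = 6(Δ_2 - Δ_1) = -18
Clamped end conditions give two more equations: 2h_0·σ_0 + h_0·σ_1 = 6(Δ_0 - s'(0)) = 27 and h_2·σ_2 + 2h_2·σ_3 = 6(s'(6) - Δ_2) = 12.
Hence σ_0 = 137/15, σ_1 = -143/30, σ_2 = -31/15, σ_3 = 121/30.
On [4, 6], s(x) = 7 - 89/30·(x - 4) - 31/30·(x - 4)² + 61/120·(x - 4)³.
With (x - 4) = 3/2: s(11/2) = 621/320.

1.9406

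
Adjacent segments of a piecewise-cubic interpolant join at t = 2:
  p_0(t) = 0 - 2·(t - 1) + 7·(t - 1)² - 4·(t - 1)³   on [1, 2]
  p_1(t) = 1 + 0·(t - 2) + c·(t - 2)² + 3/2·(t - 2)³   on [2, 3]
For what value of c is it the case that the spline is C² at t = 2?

-5

p_0''(t) = 14 - 24·(t - 1), so p_0''(2) = -10. On the right, p_1''(2) = 2c, so c = -5.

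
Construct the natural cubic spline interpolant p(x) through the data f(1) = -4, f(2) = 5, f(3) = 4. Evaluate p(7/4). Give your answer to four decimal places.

With σ_i denoting the second derivative at x_i, h_i = 1, 1, and Δ_i = (y_(i+1) − y_i)/h_i = 9, -1:
  1·σ_0 + 4·σ_1 + 1·σ_2 = 6(Δ_1 - Δ_0) = -60
Natural end conditions: σ_0 = σ_2 = 0.
Hence σ_0 = 0, σ_1 = -15, σ_2 = 0.
On [1, 2], p(x) = -4 + 23/2·(x - 1) + 0·(x - 1)² - 5/2·(x - 1)³.
With (x - 1) = 3/4: p(7/4) = 457/128.

3.5703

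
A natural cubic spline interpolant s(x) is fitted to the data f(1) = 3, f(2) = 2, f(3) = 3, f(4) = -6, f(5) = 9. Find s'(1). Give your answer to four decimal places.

Write m_i for s''(x_i). With h_i = 1, 1, 1, 1 and divided differences Δ_i = -1, 1, -9, 15, the continuity of s' gives the tridiagonal system
  1·m_0 + 4·m_1 + 1·m_2 = 6(Δ_1 - Δ_0) = 12
  1·m_1 + 4·m_2 + 1·m_3 = 6(Δ_2 - Δ_1) = -60
  1·m_2 + 4·m_3 + 1·m_4 = 6(Δ_3 - Δ_2) = 144
Natural end conditions: m_0 = m_4 = 0.
Forward elimination and back-substitution give m_0 = 0, m_1 = 141/14, m_2 = -198/7, m_3 = 603/14, m_4 = 0.
On [1, 2], s'(x) = b_0 + 2c_0·(x - 1) + 3d_0·(x - 1)² with b_0 = Δ_0 - h_0(2m_0 + m_1)/6 = -75/28, c_0 = m_0/2 = 0, d_0 = (m_1 - m_0)/(6h_0) = 47/28. So s'(1) = -75/28.

-2.6786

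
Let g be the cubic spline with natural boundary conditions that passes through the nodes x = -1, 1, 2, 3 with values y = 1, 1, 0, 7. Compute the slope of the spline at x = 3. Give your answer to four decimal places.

9.1304

Let M_i = g''(x_i). Step sizes h_i = 2, 1, 1; slopes of the chords Δ_i = (y_(i+1) - y_i)/h_i = 0, -1, 7.
  2·M_0 + 6·M_1 + 1·M_2 = 6(Δ_1 - Δ_0) = -6
  1·M_1 + 4·M_2 + 1·M_3 = 6(Δ_2 - Δ_1) = 48
Natural end conditions: M_0 = M_3 = 0.
Forward elimination and back-substitution give M_0 = 0, M_1 = -72/23, M_2 = 294/23, M_3 = 0.
On [2, 3], g'(x) = b_2 + 2c_2·(x - 2) + 3d_2·(x - 2)² with b_2 = Δ_2 - h_2(2M_2 + M_3)/6 = 63/23, c_2 = M_2/2 = 147/23, d_2 = (M_3 - M_2)/(6h_2) = -49/23. So g'(3) = 210/23.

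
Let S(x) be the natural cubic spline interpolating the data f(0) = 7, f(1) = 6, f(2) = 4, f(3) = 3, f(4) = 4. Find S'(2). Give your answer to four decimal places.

With M_i denoting the second derivative at x_i, h_i = 1, 1, 1, 1, and Δ_i = (y_(i+1) − y_i)/h_i = -1, -2, -1, 1:
  1·M_0 + 4·M_1 + 1·M_2 = 6(Δ_1 - Δ_0) = -6
  1·M_1 + 4·M_2 + 1·M_3 = 6(Δ_2 - Δ_1) = 6
  1·M_2 + 4·M_3 + 1·M_4 = 6(Δ_3 - Δ_2) = 12
Natural end conditions: M_0 = M_4 = 0.
Forward elimination and back-substitution give M_0 = 0, M_1 = -51/28, M_2 = 9/7, M_3 = 75/28, M_4 = 0.
On [2, 3], S'(x) = b_2 + 2c_2·(x - 2) + 3d_2·(x - 2)² with b_2 = Δ_2 - h_2(2M_2 + M_3)/6 = -15/8, c_2 = M_2/2 = 9/14, d_2 = (M_3 - M_2)/(6h_2) = 13/56. So S'(2) = -15/8.

-1.8750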